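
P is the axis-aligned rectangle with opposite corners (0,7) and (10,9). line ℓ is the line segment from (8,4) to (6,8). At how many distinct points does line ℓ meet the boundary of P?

1

The segment meets the boundary at (6.5,7).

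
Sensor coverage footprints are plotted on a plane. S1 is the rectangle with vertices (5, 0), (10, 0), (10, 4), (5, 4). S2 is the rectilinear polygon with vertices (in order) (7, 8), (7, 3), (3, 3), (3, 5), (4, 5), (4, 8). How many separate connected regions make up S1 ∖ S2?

S1 ∖ S2 is a single connected region.

1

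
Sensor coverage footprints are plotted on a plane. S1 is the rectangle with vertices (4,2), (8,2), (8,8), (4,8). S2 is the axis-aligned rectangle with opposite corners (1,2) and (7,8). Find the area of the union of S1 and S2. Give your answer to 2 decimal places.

By inclusion–exclusion:
Individual areas: |S1| = 24, |S2| = 36.
|S1∩S2|: x∈[4,7], y∈[2,8] → 3·6 = 18.
|S1 ∪ S2| = 60 − 18 = 42.00.

42.00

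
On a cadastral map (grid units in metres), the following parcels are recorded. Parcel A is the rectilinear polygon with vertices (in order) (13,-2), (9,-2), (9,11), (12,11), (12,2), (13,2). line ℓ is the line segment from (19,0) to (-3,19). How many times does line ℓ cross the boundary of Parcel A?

2

The segment meets the boundary at (12,6.045), (9,8.636).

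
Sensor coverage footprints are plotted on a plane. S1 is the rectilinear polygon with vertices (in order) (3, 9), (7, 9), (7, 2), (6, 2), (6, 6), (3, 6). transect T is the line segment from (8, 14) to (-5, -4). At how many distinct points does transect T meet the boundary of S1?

2

The segment meets the boundary at (3,7.077), (4.389,9).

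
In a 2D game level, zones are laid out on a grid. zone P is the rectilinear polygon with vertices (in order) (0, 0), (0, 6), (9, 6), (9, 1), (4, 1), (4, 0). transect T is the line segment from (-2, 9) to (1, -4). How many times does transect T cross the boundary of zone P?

2

The segment meets the boundary at (0,0.333), (0.077,0).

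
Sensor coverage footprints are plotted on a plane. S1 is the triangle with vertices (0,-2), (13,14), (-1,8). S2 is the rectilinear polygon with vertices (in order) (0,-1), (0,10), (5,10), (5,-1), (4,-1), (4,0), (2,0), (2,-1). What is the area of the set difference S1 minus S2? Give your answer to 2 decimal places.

|S1| = 73, |S1∩S2| = 41.3282.
|S1 ∖ S2| = |S1| − |S1∩S2| = 73 − 41.3282 = 31.67.

31.67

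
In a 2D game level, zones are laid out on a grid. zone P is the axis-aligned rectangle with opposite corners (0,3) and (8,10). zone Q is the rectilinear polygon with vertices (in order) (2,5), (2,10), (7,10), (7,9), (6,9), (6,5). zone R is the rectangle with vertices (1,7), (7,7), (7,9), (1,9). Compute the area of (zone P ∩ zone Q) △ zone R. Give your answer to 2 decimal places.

|zone P ∩ zone Q| = 21.
|(zone P ∩ zone Q) ∩ zone R| = 8.
|(zone P ∩ zone Q) △ zone R| = 21 + 12 − 16 = 17.00.

17.00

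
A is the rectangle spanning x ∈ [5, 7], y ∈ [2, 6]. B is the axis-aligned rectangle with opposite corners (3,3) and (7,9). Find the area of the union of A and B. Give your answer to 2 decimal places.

26.00

By inclusion–exclusion:
Individual areas: |A| = 8, |B| = 24.
|A∩B|: x∈[5,7], y∈[3,6] → 2·3 = 6.
|A ∪ B| = 32 − 6 = 26.00.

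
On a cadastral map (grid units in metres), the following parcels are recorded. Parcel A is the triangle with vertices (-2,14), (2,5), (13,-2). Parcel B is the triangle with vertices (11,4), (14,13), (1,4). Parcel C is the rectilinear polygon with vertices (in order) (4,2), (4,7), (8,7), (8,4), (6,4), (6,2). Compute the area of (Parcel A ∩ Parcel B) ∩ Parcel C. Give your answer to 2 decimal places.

5.42

The region (Parcel A ∩ Parcel B) ∩ Parcel C is the polygon with vertices (4.866,6.676), (7.375,4), (6,4), (4,4), (4,6.077).
By the shoelace formula its area is 5.42.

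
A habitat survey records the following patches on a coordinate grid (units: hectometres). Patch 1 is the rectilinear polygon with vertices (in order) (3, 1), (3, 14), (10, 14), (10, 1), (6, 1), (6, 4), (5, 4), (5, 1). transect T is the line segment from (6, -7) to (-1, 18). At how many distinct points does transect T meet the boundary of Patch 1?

The segment meets the boundary at (3,3.714), (3.76,1).

2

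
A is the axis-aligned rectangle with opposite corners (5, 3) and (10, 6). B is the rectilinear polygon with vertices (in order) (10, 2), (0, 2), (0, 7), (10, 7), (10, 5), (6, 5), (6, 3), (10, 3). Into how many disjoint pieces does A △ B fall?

A △ B is a single connected region.

1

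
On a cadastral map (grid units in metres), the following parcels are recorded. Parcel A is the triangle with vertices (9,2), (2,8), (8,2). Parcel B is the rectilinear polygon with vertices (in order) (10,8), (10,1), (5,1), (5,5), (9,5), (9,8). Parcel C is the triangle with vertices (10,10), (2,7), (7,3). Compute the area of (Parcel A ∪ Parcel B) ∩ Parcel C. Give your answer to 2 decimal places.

|Parcel A ∪ Parcel B| = 23.75.
|(Parcel A ∪ Parcel B) ∩ Parcel C| = 3.99.

3.99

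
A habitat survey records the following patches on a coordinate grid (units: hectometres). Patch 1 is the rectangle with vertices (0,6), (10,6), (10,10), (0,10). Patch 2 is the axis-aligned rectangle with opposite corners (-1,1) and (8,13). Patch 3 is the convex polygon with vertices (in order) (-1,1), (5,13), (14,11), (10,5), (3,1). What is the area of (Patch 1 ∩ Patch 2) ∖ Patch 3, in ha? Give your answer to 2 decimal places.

|Patch 1 ∩ Patch 2| = 32.
|(Patch 1 ∩ Patch 2) ∩ Patch 3| = 22.
|(Patch 1 ∩ Patch 2) ∖ Patch 3| = 32 − 22 = 10.00.

10.00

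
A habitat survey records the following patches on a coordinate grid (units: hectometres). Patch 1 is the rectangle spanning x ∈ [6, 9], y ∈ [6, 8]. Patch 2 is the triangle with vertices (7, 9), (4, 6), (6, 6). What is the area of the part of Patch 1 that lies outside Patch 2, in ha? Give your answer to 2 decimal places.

|Patch 1| = 6, |Patch 1∩Patch 2| = 0.6667.
|Patch 1 ∖ Patch 2| = |Patch 1| − |Patch 1∩Patch 2| = 6 − 0.6667 = 5.33.

5.33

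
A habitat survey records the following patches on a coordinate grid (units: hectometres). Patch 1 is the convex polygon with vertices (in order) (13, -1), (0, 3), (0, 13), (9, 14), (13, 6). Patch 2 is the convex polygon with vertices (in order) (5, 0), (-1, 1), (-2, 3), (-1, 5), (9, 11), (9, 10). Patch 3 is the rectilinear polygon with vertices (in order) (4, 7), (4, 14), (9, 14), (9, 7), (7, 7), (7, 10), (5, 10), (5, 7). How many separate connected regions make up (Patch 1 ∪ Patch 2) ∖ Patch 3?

1

(Patch 1 ∪ Patch 2) ∖ Patch 3 is a single connected region.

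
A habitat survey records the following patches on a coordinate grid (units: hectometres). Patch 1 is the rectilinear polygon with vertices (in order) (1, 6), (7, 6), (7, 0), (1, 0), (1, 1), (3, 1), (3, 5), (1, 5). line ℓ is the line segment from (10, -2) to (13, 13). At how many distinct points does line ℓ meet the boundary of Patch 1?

The segment lies entirely outside Patch 1 and never meets its boundary.

0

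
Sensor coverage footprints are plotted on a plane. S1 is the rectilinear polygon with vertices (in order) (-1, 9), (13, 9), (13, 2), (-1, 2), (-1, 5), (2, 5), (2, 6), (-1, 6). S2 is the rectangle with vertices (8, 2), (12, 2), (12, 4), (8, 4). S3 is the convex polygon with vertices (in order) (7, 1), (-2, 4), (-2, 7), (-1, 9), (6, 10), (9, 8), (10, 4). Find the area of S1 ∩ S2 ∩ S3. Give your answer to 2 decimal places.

2.00

The intersection is the polygon with vertices (8,4), (10,4), (8,2).
By the shoelace formula its area is 2.00.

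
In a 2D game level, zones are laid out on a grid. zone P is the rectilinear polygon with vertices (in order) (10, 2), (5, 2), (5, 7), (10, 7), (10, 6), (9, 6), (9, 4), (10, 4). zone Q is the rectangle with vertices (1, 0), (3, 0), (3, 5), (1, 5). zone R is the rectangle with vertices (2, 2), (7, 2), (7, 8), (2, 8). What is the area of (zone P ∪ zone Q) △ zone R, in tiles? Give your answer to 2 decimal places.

|zone P ∪ zone Q| = 33.
|(zone P ∪ zone Q) ∩ zone R| = 13.
|(zone P ∪ zone Q) △ zone R| = 33 + 30 − 26 = 37.00.

37.00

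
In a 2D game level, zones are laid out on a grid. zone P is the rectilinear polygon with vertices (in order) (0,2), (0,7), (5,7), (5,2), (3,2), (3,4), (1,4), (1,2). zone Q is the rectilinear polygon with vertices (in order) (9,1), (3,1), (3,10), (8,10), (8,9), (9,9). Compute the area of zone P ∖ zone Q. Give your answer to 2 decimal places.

11.00

|zone P| = 21, |zone P∩zone Q| = 10.
|zone P ∖ zone Q| = |zone P| − |zone P∩zone Q| = 21 − 10 = 11.00.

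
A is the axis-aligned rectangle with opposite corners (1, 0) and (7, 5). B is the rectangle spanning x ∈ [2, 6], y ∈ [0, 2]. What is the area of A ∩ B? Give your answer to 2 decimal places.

|A∩B|: x∈[2,6], y∈[0,2] → 4·2 = 8.

8.00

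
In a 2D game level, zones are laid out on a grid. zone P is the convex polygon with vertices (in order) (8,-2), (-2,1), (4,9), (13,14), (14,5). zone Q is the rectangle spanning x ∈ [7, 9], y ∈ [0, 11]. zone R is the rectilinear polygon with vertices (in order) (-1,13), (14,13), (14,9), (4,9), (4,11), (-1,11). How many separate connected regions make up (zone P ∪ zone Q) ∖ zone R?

(zone P ∪ zone Q) ∖ zone R splits into 2 disjoint pieces (area 115.1111, area 0.9556).

2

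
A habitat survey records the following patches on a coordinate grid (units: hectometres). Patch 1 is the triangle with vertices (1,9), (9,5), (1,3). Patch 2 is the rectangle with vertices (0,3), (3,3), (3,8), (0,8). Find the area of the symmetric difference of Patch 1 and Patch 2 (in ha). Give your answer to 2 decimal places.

20.00

|Patch 1| = 24, |Patch 2| = 15, |Patch 1∩Patch 2| = 9.5.
|Patch 1 △ Patch 2| = |Patch 1| + |Patch 2| − 2·|Patch 1∩Patch 2| = 24 + 15 − 19 = 20.00.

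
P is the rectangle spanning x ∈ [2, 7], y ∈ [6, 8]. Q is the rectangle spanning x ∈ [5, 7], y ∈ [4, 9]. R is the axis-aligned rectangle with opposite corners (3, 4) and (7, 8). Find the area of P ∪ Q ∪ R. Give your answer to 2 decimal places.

By inclusion–exclusion:
Individual areas: |P| = 10, |Q| = 10, |R| = 16.
|P∩Q|: x∈[5,7], y∈[6,8] → 2·2 = 4.
|P∩R|: x∈[3,7], y∈[6,8] → 4·2 = 8.
|Q∩R|: x∈[5,7], y∈[4,8] → 2·4 = 8.
|P∩Q∩R| = 4.
|P ∪ Q ∪ R| = 36 − 20 + 4 = 20.00.

20.00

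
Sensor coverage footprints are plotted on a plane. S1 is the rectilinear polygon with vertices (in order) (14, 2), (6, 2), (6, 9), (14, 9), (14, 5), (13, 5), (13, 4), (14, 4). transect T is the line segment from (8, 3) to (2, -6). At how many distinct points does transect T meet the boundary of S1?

1

The segment meets the boundary at (7.333,2).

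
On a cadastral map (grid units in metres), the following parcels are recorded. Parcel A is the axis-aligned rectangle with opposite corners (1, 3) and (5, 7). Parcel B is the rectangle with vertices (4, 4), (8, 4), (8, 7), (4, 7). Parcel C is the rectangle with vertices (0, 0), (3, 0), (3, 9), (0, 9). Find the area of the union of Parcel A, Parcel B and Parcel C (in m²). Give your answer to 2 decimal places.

44.00

By inclusion–exclusion:
Individual areas: |Parcel A| = 16, |Parcel B| = 12, |Parcel C| = 27.
|Parcel A∩Parcel B|: x∈[4,5], y∈[4,7] → 1·3 = 3.
|Parcel A∩Parcel C|: x∈[1,3], y∈[3,7] → 2·4 = 8.
|Parcel B∩Parcel C| = 0 (no overlap).
|Parcel A∩Parcel B∩Parcel C| = 0.
|Parcel A ∪ Parcel B ∪ Parcel C| = 55 − 11 + 0 = 44.00.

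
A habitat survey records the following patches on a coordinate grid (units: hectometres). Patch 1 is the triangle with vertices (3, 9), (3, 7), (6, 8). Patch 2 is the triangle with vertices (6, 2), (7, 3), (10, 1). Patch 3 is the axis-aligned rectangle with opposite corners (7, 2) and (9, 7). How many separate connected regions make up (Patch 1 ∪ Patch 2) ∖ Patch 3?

2

(Patch 1 ∪ Patch 2) ∖ Patch 3 splits into 2 disjoint pieces (area 3, area 1.75).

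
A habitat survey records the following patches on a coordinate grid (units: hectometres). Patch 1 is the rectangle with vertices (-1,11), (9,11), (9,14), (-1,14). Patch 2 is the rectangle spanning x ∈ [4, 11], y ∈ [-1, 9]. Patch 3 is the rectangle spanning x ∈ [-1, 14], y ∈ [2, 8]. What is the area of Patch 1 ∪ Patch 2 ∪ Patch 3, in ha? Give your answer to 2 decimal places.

By inclusion–exclusion:
Individual areas: |Patch 1| = 30, |Patch 2| = 70, |Patch 3| = 90.
|Patch 1∩Patch 2| = 0 (no overlap).
|Patch 1∩Patch 3| = 0 (no overlap).
|Patch 2∩Patch 3|: x∈[4,11], y∈[2,8] → 7·6 = 42.
|Patch 1∩Patch 2∩Patch 3| = 0.
|Patch 1 ∪ Patch 2 ∪ Patch 3| = 190 − 42 + 0 = 148.00.

148.00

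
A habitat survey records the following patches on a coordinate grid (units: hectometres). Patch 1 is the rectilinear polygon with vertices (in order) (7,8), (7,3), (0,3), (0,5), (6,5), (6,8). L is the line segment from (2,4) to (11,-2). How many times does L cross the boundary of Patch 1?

The segment meets the boundary at (3.5,3).

1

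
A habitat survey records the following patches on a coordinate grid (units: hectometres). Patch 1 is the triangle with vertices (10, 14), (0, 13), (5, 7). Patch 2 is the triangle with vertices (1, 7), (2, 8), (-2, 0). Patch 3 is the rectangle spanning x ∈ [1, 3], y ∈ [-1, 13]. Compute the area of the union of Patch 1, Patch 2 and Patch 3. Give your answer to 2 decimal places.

57.20

By inclusion–exclusion:
Individual areas: |Patch 1| = 32.5, |Patch 2| = 2, |Patch 3| = 28.
|Patch 1∩Patch 2| = 0.
|Patch 1∩Patch 3| = 4.8.
|Patch 2∩Patch 3| = 0.5.
|Patch 1∩Patch 2∩Patch 3| = 0.
|Patch 1 ∪ Patch 2 ∪ Patch 3| = 62.5 − 5.3 + 0 = 57.20.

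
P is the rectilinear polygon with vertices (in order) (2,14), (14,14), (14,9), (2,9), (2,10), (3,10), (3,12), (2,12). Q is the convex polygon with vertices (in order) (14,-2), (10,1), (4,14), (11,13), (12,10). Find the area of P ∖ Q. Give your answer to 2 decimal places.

29.69

|P| = 58, |P∩Q| = 28.3141.
|P ∖ Q| = |P| − |P∩Q| = 58 − 28.3141 = 29.69.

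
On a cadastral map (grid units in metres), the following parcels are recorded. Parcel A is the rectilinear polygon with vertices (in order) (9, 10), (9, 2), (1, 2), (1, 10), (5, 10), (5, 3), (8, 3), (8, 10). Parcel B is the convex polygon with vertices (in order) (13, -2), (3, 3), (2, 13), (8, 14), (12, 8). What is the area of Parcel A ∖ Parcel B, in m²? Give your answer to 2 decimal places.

14.55

|Parcel A| = 43, |Parcel A∩Parcel B| = 28.45.
|Parcel A ∖ Parcel B| = |Parcel A| − |Parcel A∩Parcel B| = 43 − 28.45 = 14.55.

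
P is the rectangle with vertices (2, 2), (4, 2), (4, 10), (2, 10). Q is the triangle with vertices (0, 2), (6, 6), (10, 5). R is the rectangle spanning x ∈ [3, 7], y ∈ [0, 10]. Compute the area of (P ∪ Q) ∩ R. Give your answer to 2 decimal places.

|P ∪ Q| = 24.8.
|(P ∪ Q) ∩ R| = 13.59.

13.59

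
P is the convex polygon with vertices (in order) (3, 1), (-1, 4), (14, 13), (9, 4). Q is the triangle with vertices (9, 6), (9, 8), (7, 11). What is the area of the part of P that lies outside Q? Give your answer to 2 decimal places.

58.37

|P| = 60, |P∩Q| = 1.6283.
|P ∖ Q| = |P| − |P∩Q| = 60 − 1.6283 = 58.37.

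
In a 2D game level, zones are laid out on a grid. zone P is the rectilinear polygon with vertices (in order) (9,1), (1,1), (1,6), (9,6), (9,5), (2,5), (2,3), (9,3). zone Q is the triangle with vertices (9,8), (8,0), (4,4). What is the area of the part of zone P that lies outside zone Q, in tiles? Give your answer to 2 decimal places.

|zone P| = 26, |zone P∩zone Q| = 7.3125.
|zone P ∖ zone Q| = |zone P| − |zone P∩zone Q| = 26 − 7.3125 = 18.69.

18.69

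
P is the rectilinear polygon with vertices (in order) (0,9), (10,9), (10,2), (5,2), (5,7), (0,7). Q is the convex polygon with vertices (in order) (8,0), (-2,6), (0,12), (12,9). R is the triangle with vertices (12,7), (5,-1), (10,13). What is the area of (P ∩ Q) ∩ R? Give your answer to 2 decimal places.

The region (P ∩ Q) ∩ R is the polygon with vertices (10,4.714), (7.625,2), (6.071,2), (8.571,9), (10,9).
By the shoelace formula its area is 15.53.

15.53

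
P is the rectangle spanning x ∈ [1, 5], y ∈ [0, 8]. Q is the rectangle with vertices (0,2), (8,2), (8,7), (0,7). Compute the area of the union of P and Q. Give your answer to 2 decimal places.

By inclusion–exclusion:
Individual areas: |P| = 32, |Q| = 40.
|P∩Q|: x∈[1,5], y∈[2,7] → 4·5 = 20.
|P ∪ Q| = 72 − 20 = 52.00.

52.00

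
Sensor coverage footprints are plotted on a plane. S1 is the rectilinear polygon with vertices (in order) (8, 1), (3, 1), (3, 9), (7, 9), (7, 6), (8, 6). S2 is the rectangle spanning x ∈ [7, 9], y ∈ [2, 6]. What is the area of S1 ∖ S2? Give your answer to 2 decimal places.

33.00

|S1| = 37, |S1∩S2| = 4.
|S1 ∖ S2| = |S1| − |S1∩S2| = 37 − 4 = 33.00.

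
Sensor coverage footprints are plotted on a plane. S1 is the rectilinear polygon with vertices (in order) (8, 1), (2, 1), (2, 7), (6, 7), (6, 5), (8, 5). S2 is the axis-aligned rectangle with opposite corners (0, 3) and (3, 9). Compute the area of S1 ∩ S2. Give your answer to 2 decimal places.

4.00

The intersection is the polygon with vertices (2,7), (3,7), (3,3), (2,3).
By the shoelace formula its area is 4.00.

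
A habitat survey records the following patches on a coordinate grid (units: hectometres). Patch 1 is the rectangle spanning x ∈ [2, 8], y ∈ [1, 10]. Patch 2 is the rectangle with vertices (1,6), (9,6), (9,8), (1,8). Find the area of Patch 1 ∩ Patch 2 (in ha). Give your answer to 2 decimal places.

|Patch 1∩Patch 2|: x∈[2,8], y∈[6,8] → 6·2 = 12.

12.00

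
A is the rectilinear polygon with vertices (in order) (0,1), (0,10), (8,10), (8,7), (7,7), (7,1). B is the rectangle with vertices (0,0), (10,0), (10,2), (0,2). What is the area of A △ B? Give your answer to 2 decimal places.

|A| = 66, |B| = 20, |A∩B| = 7.
|A △ B| = |A| + |B| − 2·|A∩B| = 66 + 20 − 14 = 72.00.

72.00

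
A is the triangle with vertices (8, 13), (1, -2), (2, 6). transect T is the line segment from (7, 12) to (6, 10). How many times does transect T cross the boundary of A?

1

The segment meets the boundary at (6.8,11.6).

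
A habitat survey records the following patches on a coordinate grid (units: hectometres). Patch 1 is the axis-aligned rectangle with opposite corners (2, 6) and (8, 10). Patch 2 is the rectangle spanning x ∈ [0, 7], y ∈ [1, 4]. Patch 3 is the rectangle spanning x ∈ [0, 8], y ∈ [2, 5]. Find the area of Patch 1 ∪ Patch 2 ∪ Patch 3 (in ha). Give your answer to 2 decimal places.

55.00

By inclusion–exclusion:
Individual areas: |Patch 1| = 24, |Patch 2| = 21, |Patch 3| = 24.
|Patch 1∩Patch 2| = 0 (no overlap).
|Patch 1∩Patch 3| = 0 (no overlap).
|Patch 2∩Patch 3|: x∈[0,7], y∈[2,4] → 7·2 = 14.
|Patch 1∩Patch 2∩Patch 3| = 0.
|Patch 1 ∪ Patch 2 ∪ Patch 3| = 69 − 14 + 0 = 55.00.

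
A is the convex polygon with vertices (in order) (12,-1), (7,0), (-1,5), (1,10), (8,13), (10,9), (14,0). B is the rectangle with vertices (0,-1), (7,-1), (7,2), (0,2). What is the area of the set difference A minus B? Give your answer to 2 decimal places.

115.80

|A| = 119, |A∩B| = 3.2.
|A ∖ B| = |A| − |A∩B| = 119 − 3.2 = 115.80.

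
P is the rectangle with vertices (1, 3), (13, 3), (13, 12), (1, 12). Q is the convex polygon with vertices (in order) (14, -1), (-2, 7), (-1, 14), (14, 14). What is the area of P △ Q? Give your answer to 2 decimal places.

77.00

|P| = 108, |Q| = 172.5, |P∩Q| = 101.75.
|P △ Q| = |P| + |Q| − 2·|P∩Q| = 108 + 172.5 − 203.5 = 77.00.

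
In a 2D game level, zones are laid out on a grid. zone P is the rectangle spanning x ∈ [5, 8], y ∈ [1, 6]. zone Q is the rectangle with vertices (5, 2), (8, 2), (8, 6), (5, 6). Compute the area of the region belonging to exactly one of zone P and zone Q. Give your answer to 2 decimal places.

|zone P∩zone Q|: x∈[5,8], y∈[2,6] → 3·4 = 12.
|zone P △ zone Q| = |zone P| + |zone Q| − 2·|zone P∩zone Q| = 15 + 12 − 24 = 3.00.

3.00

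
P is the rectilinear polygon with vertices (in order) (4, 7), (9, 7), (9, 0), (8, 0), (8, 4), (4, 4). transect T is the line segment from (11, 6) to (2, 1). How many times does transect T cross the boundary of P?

2

The segment meets the boundary at (7.4,4), (9,4.889).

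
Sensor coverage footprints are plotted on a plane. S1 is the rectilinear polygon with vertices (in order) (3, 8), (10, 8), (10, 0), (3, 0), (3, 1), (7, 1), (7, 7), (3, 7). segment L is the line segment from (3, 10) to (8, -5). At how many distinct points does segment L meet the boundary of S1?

The segment meets the boundary at (6.333,0), (6,1), (4,7), (3.667,8).

4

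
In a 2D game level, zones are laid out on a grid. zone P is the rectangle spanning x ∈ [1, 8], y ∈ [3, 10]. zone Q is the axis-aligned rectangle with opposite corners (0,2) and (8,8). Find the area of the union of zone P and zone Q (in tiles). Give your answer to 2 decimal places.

By inclusion–exclusion:
Individual areas: |zone P| = 49, |zone Q| = 48.
|zone P∩zone Q|: x∈[1,8], y∈[3,8] → 7·5 = 35.
|zone P ∪ zone Q| = 97 − 35 = 62.00.

62.00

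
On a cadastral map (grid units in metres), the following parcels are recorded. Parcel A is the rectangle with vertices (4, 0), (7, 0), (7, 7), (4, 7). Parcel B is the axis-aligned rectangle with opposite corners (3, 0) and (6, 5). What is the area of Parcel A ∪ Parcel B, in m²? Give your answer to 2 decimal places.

26.00

By inclusion–exclusion:
Individual areas: |Parcel A| = 21, |Parcel B| = 15.
|Parcel A∩Parcel B|: x∈[4,6], y∈[0,5] → 2·5 = 10.
|Parcel A ∪ Parcel B| = 36 − 10 = 26.00.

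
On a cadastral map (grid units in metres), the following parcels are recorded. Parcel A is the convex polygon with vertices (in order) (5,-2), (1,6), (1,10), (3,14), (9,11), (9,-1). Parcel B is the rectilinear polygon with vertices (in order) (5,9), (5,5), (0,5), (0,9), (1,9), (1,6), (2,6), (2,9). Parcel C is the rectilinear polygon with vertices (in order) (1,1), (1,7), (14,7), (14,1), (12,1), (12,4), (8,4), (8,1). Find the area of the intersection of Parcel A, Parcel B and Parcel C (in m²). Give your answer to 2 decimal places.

6.75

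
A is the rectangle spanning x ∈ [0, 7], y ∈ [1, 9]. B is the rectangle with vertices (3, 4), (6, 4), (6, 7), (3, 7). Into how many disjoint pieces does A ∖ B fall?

1

A ∖ B is a single connected region.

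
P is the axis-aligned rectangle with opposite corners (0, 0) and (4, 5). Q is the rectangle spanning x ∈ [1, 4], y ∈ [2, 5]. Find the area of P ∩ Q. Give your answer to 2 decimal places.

9.00

|P∩Q|: x∈[1,4], y∈[2,5] → 3·3 = 9.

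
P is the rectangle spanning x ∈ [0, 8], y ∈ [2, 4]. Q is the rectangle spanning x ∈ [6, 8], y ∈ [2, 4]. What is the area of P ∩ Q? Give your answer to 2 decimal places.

|P∩Q|: x∈[6,8], y∈[2,4] → 2·2 = 4.

4.00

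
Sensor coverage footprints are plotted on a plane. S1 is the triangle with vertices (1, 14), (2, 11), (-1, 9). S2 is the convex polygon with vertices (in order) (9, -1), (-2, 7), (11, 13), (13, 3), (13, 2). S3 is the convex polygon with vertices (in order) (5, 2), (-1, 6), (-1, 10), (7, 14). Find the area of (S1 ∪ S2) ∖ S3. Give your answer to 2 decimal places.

|S1 ∪ S2| = 116.5.
|(S1 ∪ S2) ∩ S3| = 36.5435.
|(S1 ∪ S2) ∖ S3| = 116.5 − 36.5435 = 79.96.

79.96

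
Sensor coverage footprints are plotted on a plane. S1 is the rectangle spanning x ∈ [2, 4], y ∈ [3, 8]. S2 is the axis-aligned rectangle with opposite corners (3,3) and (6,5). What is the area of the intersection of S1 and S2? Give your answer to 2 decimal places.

2.00

|S1∩S2|: x∈[3,4], y∈[3,5] → 1·2 = 2.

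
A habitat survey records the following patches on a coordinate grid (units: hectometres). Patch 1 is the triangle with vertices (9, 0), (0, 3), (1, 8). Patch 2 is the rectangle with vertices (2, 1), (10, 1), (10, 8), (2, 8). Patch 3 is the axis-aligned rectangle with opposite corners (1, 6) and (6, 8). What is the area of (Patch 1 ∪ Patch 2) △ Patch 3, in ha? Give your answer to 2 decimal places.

|Patch 1 ∪ Patch 2| = 64.6667.
|(Patch 1 ∪ Patch 2) ∩ Patch 3| = 9.5.
|(Patch 1 ∪ Patch 2) △ Patch 3| = 64.6667 + 10 − 19 = 55.67.

55.67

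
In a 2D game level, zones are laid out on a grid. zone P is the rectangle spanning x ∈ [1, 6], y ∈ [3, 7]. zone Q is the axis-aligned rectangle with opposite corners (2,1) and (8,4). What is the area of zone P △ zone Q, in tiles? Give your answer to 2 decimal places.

30.00

|zone P∩zone Q|: x∈[2,6], y∈[3,4] → 4·1 = 4.
|zone P △ zone Q| = |zone P| + |zone Q| − 2·|zone P∩zone Q| = 20 + 18 − 8 = 30.00.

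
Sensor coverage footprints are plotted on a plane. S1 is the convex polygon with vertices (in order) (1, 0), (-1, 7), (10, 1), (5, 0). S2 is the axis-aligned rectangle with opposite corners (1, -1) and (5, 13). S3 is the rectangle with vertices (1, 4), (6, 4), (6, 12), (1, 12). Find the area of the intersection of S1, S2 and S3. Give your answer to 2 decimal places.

3.34

The intersection is the polygon with vertices (1,5.909), (4.5,4), (1,4).
By the shoelace formula its area is 3.34.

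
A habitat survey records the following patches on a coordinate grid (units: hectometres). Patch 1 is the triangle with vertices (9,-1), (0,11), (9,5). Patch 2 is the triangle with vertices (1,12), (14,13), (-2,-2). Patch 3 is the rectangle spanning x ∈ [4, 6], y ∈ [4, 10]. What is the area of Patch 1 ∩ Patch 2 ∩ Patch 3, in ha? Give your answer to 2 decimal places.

5.29

The intersection is the polygon with vertices (6,7), (6,5.5), (4.899,4.468), (4,5.667), (4,8.333).
By the shoelace formula its area is 5.29.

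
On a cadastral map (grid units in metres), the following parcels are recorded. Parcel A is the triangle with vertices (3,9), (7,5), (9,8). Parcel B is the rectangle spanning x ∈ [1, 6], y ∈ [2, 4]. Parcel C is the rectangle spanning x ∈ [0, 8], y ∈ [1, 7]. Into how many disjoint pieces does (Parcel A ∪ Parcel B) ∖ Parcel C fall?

1

(Parcel A ∪ Parcel B) ∖ Parcel C is a single connected region.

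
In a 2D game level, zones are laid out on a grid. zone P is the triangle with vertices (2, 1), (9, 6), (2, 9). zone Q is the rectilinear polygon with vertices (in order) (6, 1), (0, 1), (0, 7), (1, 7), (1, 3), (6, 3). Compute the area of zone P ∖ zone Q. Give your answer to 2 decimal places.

25.20

|zone P| = 28, |zone P∩zone Q| = 2.8.
|zone P ∖ zone Q| = |zone P| − |zone P∩zone Q| = 28 − 2.8 = 25.20.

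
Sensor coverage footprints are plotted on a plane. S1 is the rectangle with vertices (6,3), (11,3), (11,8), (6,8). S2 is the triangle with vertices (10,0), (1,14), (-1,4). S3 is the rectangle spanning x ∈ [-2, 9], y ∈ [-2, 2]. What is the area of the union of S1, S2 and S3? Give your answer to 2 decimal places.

By inclusion–exclusion:
Individual areas: |S1| = 25, |S2| = 59, |S3| = 44.
|S1∩S2| = 3.3373.
|S1∩S3| = 0 (no overlap).
|S2∩S3| = 3.6183.
|S1∩S2∩S3| = 0.
|S1 ∪ S2 ∪ S3| = 128 − 6.9556 + 0 = 121.04.

121.04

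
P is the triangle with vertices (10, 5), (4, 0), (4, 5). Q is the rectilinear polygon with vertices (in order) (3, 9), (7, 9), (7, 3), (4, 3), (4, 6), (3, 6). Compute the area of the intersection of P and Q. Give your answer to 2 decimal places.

The intersection is the polygon with vertices (4,5), (7,5), (7,3), (4,3).
By the shoelace formula its area is 6.00.

6.00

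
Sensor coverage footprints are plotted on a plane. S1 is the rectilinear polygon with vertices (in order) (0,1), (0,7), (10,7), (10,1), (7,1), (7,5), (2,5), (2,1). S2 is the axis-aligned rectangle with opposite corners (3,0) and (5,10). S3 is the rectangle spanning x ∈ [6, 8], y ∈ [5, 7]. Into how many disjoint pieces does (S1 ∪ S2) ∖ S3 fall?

2

(S1 ∪ S2) ∖ S3 splits into 2 disjoint pieces (area 36, area 16).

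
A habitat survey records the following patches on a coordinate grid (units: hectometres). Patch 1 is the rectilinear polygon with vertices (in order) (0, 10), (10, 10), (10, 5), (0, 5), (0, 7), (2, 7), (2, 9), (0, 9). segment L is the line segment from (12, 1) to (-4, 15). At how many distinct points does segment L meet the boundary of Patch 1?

2

The segment meets the boundary at (1.714,10), (7.429,5).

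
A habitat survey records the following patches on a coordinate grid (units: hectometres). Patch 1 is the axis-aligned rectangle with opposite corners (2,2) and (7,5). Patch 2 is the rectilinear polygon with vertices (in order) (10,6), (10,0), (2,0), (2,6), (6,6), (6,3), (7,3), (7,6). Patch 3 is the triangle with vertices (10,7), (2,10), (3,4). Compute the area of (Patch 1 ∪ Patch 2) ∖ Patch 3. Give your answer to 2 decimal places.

|Patch 1 ∪ Patch 2| = 47.
|(Patch 1 ∪ Patch 2) ∩ Patch 3| = 4.5.
|(Patch 1 ∪ Patch 2) ∖ Patch 3| = 47 − 4.5 = 42.50.

42.50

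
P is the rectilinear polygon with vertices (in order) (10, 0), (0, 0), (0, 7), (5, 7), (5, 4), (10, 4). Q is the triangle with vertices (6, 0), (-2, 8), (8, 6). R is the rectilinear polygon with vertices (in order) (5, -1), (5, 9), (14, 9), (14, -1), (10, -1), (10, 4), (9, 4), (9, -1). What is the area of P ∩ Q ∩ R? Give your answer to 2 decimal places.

6.17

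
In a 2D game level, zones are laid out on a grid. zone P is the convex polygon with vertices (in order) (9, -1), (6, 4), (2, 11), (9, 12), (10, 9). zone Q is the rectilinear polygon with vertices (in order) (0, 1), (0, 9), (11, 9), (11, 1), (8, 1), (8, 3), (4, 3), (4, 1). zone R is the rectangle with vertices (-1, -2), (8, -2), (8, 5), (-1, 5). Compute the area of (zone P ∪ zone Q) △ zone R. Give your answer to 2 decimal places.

112.59

|zone P ∪ zone Q| = 100.8571.
|(zone P ∪ zone Q) ∩ zone R| = 25.6333.
|(zone P ∪ zone Q) △ zone R| = 100.8571 + 63 − 51.2667 = 112.59.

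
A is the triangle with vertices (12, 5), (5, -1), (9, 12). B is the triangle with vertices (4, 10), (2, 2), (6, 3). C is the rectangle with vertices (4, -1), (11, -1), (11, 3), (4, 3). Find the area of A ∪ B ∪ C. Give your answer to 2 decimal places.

69.13

By inclusion–exclusion:
Individual areas: |A| = 33.5, |B| = 15, |C| = 28.
|A∩B| = 0.
|A∩C| = 6.8718.
|B∩C| = 0.5.
|A∩B∩C| = 0.
|A ∪ B ∪ C| = 76.5 − 7.3718 + 0 = 69.13.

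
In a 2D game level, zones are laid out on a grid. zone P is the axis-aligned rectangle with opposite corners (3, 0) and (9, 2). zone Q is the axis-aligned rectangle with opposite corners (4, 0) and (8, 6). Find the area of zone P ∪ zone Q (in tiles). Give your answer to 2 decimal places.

28.00

By inclusion–exclusion:
Individual areas: |zone P| = 12, |zone Q| = 24.
|zone P∩zone Q|: x∈[4,8], y∈[0,2] → 4·2 = 8.
|zone P ∪ zone Q| = 36 − 8 = 28.00.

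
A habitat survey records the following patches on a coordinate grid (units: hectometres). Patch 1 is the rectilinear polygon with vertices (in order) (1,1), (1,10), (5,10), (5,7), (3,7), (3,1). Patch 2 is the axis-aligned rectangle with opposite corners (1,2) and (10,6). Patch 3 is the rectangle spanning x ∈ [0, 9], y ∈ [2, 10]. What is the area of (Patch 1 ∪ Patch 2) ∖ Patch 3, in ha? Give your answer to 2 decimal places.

6.00

|Patch 1 ∪ Patch 2| = 52.
|(Patch 1 ∪ Patch 2) ∩ Patch 3| = 46.
|(Patch 1 ∪ Patch 2) ∖ Patch 3| = 52 − 46 = 6.00.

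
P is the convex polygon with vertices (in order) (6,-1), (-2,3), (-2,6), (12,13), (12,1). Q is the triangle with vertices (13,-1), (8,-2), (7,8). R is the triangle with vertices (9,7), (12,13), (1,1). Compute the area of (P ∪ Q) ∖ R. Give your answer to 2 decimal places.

118.67

|P ∪ Q| = 133.6496.
|(P ∪ Q) ∩ R| = 14.9786.
|(P ∪ Q) ∖ R| = 133.6496 − 14.9786 = 118.67.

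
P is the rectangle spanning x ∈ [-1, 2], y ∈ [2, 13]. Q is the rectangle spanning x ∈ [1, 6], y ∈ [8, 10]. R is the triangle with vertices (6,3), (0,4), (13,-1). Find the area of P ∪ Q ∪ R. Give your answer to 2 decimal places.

49.06

By inclusion–exclusion:
Individual areas: |P| = 33, |Q| = 10, |R| = 8.5.
|P∩Q|: x∈[1,2], y∈[8,10] → 1·2 = 2.
|P∩R| = 0.4359.
|Q∩R| = 0.
|P∩Q∩R| = 0.
|P ∪ Q ∪ R| = 51.5 − 2.4359 + 0 = 49.06.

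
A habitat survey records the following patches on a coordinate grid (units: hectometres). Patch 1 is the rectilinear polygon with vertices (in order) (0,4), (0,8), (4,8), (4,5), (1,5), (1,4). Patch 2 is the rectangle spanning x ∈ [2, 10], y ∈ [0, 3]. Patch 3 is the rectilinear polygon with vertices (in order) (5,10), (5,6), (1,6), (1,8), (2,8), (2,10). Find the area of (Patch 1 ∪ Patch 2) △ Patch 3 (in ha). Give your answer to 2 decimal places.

39.00

|Patch 1 ∪ Patch 2| = 37.
|(Patch 1 ∪ Patch 2) ∩ Patch 3| = 6.
|(Patch 1 ∪ Patch 2) △ Patch 3| = 37 + 14 − 12 = 39.00.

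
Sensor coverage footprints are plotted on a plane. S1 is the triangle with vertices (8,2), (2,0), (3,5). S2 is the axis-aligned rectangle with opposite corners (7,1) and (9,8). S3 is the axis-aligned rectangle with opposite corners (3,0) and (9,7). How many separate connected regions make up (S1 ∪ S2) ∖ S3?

(S1 ∪ S2) ∖ S3 splits into 2 disjoint pieces (area 2.3333, area 2).

2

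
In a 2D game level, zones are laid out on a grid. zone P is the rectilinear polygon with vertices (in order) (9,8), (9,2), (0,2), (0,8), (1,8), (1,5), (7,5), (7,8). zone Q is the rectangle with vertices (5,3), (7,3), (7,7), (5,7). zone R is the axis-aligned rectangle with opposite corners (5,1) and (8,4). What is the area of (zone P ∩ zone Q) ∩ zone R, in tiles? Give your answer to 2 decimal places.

2.00

The region (zone P ∩ zone Q) ∩ zone R is the polygon with vertices (7,3), (5,3), (5,4), (7,4).
By the shoelace formula its area is 2.00.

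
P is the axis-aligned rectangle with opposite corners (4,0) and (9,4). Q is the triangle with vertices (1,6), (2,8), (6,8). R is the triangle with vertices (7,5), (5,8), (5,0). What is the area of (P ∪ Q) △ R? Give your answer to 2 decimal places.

|P ∪ Q| = 24.
|(P ∪ Q) ∩ R| = 3.2421.
|(P ∪ Q) △ R| = 24 + 8 − 6.4842 = 25.52.

25.52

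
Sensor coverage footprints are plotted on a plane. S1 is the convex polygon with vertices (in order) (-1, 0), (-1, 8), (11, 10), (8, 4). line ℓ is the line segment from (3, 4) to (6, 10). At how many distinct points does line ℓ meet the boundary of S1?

The segment meets the boundary at (5.545,9.091).

1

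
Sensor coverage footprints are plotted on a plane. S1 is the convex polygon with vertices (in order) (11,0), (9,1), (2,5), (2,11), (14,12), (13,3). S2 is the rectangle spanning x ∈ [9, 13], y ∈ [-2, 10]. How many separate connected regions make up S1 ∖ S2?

S1 ∖ S2 is a single connected region.

1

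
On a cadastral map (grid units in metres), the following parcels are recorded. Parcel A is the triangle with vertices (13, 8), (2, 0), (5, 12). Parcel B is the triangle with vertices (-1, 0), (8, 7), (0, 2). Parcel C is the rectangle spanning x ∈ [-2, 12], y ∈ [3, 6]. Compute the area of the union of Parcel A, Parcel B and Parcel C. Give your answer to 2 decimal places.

By inclusion–exclusion:
Individual areas: |Parcel A| = 54, |Parcel B| = 5.5, |Parcel C| = 42.
|Parcel A∩Parcel B| = 2.03.
|Parcel A∩Parcel C| = 15.1875.
|Parcel B∩Parcel C| = 2.3571.
|Parcel A∩Parcel B∩Parcel C| = 1.8673.
|Parcel A ∪ Parcel B ∪ Parcel C| = 101.5 − 19.5747 + 1.8673 = 83.79.

83.79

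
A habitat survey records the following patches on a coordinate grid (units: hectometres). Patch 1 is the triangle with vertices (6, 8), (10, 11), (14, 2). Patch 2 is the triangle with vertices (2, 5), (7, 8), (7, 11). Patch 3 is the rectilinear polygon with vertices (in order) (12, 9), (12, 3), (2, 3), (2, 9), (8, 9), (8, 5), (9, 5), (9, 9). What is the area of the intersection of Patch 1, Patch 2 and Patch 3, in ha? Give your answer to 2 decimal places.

The intersection is the polygon with vertices (7,8), (6.444,7.667), (6,8), (7,8.75).
By the shoelace formula its area is 0.54.

0.54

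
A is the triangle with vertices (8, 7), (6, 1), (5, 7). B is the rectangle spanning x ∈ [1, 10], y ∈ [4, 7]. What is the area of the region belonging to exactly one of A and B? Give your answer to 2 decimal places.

|A| = 9, |B| = 27, |A∩B| = 6.75.
|A △ B| = |A| + |B| − 2·|A∩B| = 9 + 27 − 13.5 = 22.50.

22.50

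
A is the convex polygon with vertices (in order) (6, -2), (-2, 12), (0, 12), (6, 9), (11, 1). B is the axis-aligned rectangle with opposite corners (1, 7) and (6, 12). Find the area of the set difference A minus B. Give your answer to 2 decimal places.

|A| = 74.5, |A∩B| = 16.25.
|A ∖ B| = |A| − |A∩B| = 74.5 − 16.25 = 58.25.

58.25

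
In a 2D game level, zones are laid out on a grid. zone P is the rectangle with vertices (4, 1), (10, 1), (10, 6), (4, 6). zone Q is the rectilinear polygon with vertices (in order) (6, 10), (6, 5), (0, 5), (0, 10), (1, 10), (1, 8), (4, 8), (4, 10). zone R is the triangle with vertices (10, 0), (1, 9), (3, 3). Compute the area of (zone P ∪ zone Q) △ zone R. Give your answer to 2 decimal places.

41.76

|zone P ∪ zone Q| = 52.
|(zone P ∪ zone Q) ∩ zone R| = 14.119.
|(zone P ∪ zone Q) △ zone R| = 52 + 18 − 28.2381 = 41.76.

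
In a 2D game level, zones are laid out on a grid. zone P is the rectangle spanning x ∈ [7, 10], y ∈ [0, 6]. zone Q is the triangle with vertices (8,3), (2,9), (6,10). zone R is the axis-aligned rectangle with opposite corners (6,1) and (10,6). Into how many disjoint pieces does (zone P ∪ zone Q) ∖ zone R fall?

(zone P ∪ zone Q) ∖ zone R splits into 2 disjoint pieces (area 3, area 12.2857).

2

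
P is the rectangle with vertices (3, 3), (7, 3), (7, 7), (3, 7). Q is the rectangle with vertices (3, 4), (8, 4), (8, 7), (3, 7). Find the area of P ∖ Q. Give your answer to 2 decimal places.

4.00

|P∩Q|: x∈[3,7], y∈[4,7] → 4·3 = 12.
|P| = 16.
|P ∖ Q| = |P| − |P∩Q| = 16 − 12 = 4.00.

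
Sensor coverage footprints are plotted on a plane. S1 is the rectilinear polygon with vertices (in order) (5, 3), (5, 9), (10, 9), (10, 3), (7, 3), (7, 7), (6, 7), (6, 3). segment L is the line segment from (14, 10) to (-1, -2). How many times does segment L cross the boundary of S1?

4

The segment meets the boundary at (5.25,3), (6,3.6), (7,4.4), (10,6.8).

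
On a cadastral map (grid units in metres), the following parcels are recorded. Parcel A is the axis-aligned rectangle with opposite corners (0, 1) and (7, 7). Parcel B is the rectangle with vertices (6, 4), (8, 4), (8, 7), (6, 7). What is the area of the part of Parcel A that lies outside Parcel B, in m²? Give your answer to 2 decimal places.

39.00

|Parcel A∩Parcel B|: x∈[6,7], y∈[4,7] → 1·3 = 3.
|Parcel A| = 42.
|Parcel A ∖ Parcel B| = |Parcel A| − |Parcel A∩Parcel B| = 42 − 3 = 39.00.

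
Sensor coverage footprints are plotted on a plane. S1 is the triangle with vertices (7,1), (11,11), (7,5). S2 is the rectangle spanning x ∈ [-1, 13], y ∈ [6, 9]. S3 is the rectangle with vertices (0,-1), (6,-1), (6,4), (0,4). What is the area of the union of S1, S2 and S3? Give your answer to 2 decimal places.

77.20

By inclusion–exclusion:
Individual areas: |S1| = 8, |S2| = 42, |S3| = 30.
|S1∩S2| = 2.8.
|S1∩S3| = 0.
|S2∩S3| = 0 (no overlap).
|S1∩S2∩S3| = 0.
|S1 ∪ S2 ∪ S3| = 80 − 2.8 + 0 = 77.20.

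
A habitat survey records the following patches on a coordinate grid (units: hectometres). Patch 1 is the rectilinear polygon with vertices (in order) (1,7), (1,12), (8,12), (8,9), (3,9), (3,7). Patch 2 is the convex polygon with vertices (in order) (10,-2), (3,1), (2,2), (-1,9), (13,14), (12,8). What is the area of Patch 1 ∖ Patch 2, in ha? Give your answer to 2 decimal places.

7.31

|Patch 1| = 25, |Patch 1∩Patch 2| = 17.6857.
|Patch 1 ∖ Patch 2| = |Patch 1| − |Patch 1∩Patch 2| = 25 − 17.6857 = 7.31.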